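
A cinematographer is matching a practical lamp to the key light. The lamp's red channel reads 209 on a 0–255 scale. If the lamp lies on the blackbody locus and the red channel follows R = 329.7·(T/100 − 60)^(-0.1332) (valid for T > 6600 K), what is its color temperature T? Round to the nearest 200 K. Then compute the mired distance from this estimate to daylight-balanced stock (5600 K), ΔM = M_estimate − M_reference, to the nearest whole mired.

(t − 60)^(-0.1332) = 209/329.7 = 0.63391.
t − 60 = 0.63391^(1/-0.1332) = 0.63391^(-7.508) = 30.639, so t = 90.639.
T = 100·t = 9064 K → 9000 K to the nearest 200 K.
M_estimate = 10⁶/9000 = 111.11; M_reference = 10⁶/5600 = 178.57.
ΔM = 111.11 − 178.57 = -67.46 → -67 mireds.

-67 mireds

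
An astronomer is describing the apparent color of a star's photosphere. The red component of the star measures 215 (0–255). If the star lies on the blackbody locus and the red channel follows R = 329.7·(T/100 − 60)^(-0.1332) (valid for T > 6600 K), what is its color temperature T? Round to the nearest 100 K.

8500 K

(t − 60)^(-0.1332) = 215/329.7 = 0.65211.
t − 60 = 0.65211^(1/-0.1332) = 0.65211^(-7.508) = 24.774, so t = 84.774.
T = 100·t = 8477 K → 8500 K to the nearest 100 K.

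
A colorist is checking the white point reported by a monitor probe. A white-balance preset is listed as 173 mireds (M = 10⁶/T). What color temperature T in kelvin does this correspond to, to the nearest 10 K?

T = 10⁶ / 173 = 5780.35 K → 5780 K.

5780 K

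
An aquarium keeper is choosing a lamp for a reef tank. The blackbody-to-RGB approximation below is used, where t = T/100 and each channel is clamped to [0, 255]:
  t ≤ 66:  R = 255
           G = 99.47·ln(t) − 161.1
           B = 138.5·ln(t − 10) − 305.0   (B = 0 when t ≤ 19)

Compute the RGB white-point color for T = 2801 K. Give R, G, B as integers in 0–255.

R=255, G=170, B=95

t = 2801/100 = 28.01; the t ≤ 66 branch applies.
R = 255 by definition for t ≤ 66.
G = 99.47·ln 28.01 − 161.1 = 99.47·3.3326 − 161.1 = 170.390.
B = 138.5·ln(28.01 − 10) − 305.0 = 138.5·ln 18.01 − 305.0 = 138.5·2.8909 − 305.0 = 95.393.
Rounded: (255, 170, 95).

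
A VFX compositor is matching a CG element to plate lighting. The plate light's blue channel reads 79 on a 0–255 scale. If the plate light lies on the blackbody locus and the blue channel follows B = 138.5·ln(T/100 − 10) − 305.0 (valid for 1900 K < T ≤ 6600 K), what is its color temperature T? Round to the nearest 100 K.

ln(t − 10) = (79 + 305.0) / 138.5 = 2.7726.
t − 10 = e^2.7726 = 16.000, so t = 26.000.
T = 100·t = 2600 K → 2600 K to the nearest 100 K.

2600 K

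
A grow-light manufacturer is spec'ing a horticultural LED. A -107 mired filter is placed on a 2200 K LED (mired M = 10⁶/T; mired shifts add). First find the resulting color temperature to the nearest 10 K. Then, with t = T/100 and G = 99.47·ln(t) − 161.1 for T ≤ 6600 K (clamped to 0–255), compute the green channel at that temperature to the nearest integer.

M_in = 10⁶/2200 = 454.55; M_out = 454.55 + (-107) = 347.55.
T_out = 10⁶/347.55 = 2877.3 K → 2880 K; t = 28.8.
G = 99.47·ln 28.8 − 161.1 = 99.47·3.3604 − 161.1 = 173.157.
Rounded: 173.

173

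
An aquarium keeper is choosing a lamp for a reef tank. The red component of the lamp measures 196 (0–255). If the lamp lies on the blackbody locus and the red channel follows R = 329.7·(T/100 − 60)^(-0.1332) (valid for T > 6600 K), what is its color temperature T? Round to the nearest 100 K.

(t − 60)^(-0.1332) = 196/329.7 = 0.59448.
t − 60 = 0.59448^(1/-0.1332) = 0.59448^(-7.508) = 49.621, so t = 109.621.
T = 100·t = 10962 K → 11000 K to the nearest 100 K.

11000 K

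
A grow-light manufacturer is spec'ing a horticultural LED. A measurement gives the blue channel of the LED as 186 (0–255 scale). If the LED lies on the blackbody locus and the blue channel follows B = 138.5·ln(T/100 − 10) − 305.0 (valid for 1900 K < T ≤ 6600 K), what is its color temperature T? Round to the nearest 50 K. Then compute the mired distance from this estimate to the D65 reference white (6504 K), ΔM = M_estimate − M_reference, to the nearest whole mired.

+71 mireds

ln(t − 10) = (186 + 305.0) / 138.5 = 3.5451.
t − 10 = e^3.5451 = 34.644, so t = 44.644.
T = 100·t = 4464 K → 4450 K to the nearest 50 K.
M_estimate = 10⁶/4450 = 224.72; M_reference = 10⁶/6504 = 153.75.
ΔM = 224.72 − 153.75 = 70.97 → +71 mireds.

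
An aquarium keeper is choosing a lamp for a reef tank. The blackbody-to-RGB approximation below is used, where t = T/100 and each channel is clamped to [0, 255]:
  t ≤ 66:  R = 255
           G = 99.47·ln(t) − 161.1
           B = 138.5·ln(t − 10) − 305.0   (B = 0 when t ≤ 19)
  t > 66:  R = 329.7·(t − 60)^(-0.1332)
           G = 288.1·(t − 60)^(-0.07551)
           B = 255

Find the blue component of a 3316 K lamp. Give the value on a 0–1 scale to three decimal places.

t = 3316/100 = 33.16; the t ≤ 66 branch applies.
B = 138.5·ln(33.16 − 10) − 305.0 = 138.5·ln 23.16 − 305.0 = 138.5·3.1424 − 305.0 = 130.226.
On a 0–1 scale: 130.226/255 = 0.5107 → 0.511.

0.511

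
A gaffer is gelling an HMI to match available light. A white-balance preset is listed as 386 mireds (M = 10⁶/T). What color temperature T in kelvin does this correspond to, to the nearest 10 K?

2590 K

T = 10⁶ / 386 = 2590.67 K → 2590 K.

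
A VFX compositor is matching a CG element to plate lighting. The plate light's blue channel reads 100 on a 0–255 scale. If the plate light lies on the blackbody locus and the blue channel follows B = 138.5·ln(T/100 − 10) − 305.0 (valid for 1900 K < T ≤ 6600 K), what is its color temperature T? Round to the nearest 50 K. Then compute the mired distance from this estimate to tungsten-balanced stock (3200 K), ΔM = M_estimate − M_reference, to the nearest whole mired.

ln(t − 10) = (100 + 305.0) / 138.5 = 2.9242.
t − 10 = e^2.9242 = 18.619, so t = 28.619.
T = 100·t = 2862 K → 2850 K to the nearest 50 K.
M_estimate = 10⁶/2850 = 350.88; M_reference = 10⁶/3200 = 312.50.
ΔM = 350.88 − 312.50 = 38.38 → +38 mireds.

+38 mireds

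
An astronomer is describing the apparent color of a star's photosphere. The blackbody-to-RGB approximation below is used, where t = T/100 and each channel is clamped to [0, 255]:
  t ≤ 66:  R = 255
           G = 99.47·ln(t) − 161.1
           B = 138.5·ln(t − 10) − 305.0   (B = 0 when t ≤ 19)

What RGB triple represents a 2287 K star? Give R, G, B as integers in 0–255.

t = 2287/100 = 22.87; the t ≤ 66 branch applies.
R = 255 by definition for t ≤ 66.
G = 99.47·ln 22.87 − 161.1 = 99.47·3.1298 − 161.1 = 150.224.
B = 138.5·ln(22.87 − 10) − 305.0 = 138.5·ln 12.87 − 305.0 = 138.5·2.5549 − 305.0 = 48.854.
Rounded: (255, 150, 49).

R=255, G=150, B=49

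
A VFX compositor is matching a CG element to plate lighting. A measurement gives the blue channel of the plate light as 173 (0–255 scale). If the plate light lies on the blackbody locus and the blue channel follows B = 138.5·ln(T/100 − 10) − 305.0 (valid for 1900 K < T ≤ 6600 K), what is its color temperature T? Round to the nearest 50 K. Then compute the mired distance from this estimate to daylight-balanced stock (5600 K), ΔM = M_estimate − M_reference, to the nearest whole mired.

+62 mireds

ln(t − 10) = (173 + 305.0) / 138.5 = 3.4513.
t − 10 = e^3.4513 = 31.540, so t = 41.540.
T = 100·t = 4154 K → 4150 K to the nearest 50 K.
M_estimate = 10⁶/4150 = 240.96; M_reference = 10⁶/5600 = 178.57.
ΔM = 240.96 − 178.57 = 62.39 → +62 mireds.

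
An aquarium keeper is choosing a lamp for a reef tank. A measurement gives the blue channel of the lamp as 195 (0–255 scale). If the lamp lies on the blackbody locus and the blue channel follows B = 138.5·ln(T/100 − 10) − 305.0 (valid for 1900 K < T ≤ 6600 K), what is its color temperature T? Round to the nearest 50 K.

4700 K

ln(t − 10) = (195 + 305.0) / 138.5 = 3.6101.
t − 10 = e^3.6101 = 36.970, so t = 46.970.
T = 100·t = 4697 K → 4700 K to the nearest 50 K.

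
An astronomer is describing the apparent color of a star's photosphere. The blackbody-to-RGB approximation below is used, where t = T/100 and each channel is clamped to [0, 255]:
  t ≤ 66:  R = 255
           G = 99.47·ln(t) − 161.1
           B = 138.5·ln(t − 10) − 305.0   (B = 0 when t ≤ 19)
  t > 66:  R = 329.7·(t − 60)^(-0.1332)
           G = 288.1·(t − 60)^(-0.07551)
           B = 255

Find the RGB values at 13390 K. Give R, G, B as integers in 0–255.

R=186, G=208, B=255

t = 13390/100 = 133.9; the t > 66 branch applies.
R = 329.7·(133.9 − 60)^(-0.1332) = 329.7·73.9^(-0.1332) = 329.7·0.56376 = 185.873.
G = 288.1·(133.9 − 60)^(-0.07551) = 288.1·73.9^(-0.07551) = 288.1·0.72260 = 208.181.
B = 255 by definition for t > 66.
Rounded: (186, 208, 255).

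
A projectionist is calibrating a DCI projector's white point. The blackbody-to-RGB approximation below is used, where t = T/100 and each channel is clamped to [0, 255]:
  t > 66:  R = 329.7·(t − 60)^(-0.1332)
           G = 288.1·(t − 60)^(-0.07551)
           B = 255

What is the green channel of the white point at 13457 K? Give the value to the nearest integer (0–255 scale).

t = 13457/100 = 134.57; the t > 66 branch applies.
G = 288.1·(134.57 − 60)^(-0.07551) = 288.1·74.57^(-0.07551) = 288.1·0.72211 = 208.040.
Rounded: 208.

208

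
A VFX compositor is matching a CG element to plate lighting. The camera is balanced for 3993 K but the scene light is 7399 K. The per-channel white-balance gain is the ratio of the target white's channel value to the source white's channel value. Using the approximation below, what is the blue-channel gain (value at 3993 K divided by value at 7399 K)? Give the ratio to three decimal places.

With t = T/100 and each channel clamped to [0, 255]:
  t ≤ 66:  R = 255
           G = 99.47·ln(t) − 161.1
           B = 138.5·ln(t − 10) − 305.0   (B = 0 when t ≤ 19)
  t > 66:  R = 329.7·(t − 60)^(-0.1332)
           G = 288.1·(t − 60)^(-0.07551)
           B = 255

At 7399 K (t = 73.99):
  B = 255 by definition for t > 66.
At 3993 K (t = 39.93):
  B = 138.5·ln(39.93 − 10) − 305.0 = 138.5·ln 29.93 − 305.0 = 138.5·3.3989 − 305.0 = 165.742.
Gain = 165.742 / 255.000 = 0.6500 → 0.650.

0.650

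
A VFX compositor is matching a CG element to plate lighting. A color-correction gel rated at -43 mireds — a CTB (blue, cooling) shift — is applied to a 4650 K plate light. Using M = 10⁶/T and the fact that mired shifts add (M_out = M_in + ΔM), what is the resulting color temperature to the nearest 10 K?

5810 K

M_in = 10⁶/4650 = 215.05 mireds.
M_out = 215.05 + (-43) = 172.05 mireds.
T_out = 10⁶/172.05 = 5812.1 K → 5810 K.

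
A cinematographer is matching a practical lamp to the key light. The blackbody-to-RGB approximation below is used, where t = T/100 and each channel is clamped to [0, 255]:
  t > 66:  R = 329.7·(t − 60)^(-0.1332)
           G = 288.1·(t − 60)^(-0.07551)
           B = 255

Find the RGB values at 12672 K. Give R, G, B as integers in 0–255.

R=188, G=210, B=255

t = 12672/100 = 126.72; the t > 66 branch applies.
R = 329.7·(126.72 − 60)^(-0.1332) = 329.7·66.72^(-0.1332) = 329.7·0.57149 = 188.420.
G = 288.1·(126.72 − 60)^(-0.07551) = 288.1·66.72^(-0.07551) = 288.1·0.72820 = 209.794.
B = 255 by definition for t > 66.
Rounded: (188, 210, 255).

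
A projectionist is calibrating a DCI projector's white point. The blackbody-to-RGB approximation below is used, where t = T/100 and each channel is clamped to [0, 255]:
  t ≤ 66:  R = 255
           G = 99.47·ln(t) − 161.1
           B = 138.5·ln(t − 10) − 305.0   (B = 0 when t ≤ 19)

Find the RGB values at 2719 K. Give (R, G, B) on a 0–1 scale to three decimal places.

(1.000, 0.657, 0.349)

t = 2719/100 = 27.19; the t ≤ 66 branch applies.
R = 255 by definition for t ≤ 66.
G = 99.47·ln 27.19 − 161.1 = 99.47·3.3028 − 161.1 = 167.434.
B = 138.5·ln(27.19 − 10) − 305.0 = 138.5·ln 17.19 − 305.0 = 138.5·2.8443 − 305.0 = 88.939.
Dividing each by 255: (1.0000, 0.6566, 0.3488) → (1.000, 0.657, 0.349).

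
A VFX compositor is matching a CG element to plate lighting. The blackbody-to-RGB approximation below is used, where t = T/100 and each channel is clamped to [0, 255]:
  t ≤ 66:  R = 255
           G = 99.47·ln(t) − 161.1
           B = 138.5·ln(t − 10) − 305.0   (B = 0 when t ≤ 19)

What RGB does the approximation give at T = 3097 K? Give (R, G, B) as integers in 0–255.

t = 3097/100 = 30.97; the t ≤ 66 branch applies.
R = 255 by definition for t ≤ 66.
G = 99.47·ln 30.97 − 161.1 = 99.47·3.4330 − 161.1 = 180.382.
B = 138.5·ln(30.97 − 10) − 305.0 = 138.5·ln 20.97 − 305.0 = 138.5·3.0431 − 305.0 = 116.468.
Rounded: (255, 180, 116).

(255, 180, 116)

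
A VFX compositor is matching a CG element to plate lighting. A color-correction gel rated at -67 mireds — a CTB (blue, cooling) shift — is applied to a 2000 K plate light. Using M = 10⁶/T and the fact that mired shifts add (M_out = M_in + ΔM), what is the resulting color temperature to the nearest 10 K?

M_in = 10⁶/2000 = 500.00 mireds.
M_out = 500.00 + (-67) = 433.00 mireds.
T_out = 10⁶/433.00 = 2309.5 K → 2310 K.

2310 K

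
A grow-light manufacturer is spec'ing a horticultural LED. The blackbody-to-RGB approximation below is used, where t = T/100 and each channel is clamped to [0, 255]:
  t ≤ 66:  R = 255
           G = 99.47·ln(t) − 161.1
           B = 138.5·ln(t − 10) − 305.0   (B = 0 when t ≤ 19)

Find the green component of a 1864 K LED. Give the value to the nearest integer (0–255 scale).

130

t = 1864/100 = 18.64; the t ≤ 66 branch applies.
G = 99.47·ln 18.64 − 161.1 = 99.47·2.9253 − 161.1 = 129.881.
Rounded: 130.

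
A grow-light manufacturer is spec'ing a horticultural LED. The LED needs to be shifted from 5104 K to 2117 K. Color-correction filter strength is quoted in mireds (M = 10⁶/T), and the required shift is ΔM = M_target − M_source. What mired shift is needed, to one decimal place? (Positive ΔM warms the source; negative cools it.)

+276.4 mireds

M_source = 10⁶/5104 = 195.925; M_target = 10⁶/2117 = 472.367.
ΔM = 472.367 − 195.925 = 276.442 → +276.4 mireds, a warming shift.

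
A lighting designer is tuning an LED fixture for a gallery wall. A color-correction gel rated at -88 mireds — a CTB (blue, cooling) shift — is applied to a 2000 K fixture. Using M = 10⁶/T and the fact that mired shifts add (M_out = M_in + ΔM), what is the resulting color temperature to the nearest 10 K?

M_in = 10⁶/2000 = 500.00 mireds.
M_out = 500.00 + (-88) = 412.00 mireds.
T_out = 10⁶/412.00 = 2427.2 K → 2430 K.

2430 K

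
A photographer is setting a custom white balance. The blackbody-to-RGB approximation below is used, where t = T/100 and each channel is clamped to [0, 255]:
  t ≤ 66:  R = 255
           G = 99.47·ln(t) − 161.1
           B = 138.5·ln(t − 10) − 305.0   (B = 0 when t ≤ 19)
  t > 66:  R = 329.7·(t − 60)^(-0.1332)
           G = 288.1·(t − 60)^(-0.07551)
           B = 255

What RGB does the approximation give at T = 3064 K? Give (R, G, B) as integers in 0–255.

(255, 179, 114)

t = 3064/100 = 30.64; the t ≤ 66 branch applies.
R = 255 by definition for t ≤ 66.
G = 99.47·ln 30.64 − 161.1 = 99.47·3.4223 − 161.1 = 179.317.
B = 138.5·ln(30.64 − 10) − 305.0 = 138.5·ln 20.64 − 305.0 = 138.5·3.0272 − 305.0 = 114.271.
Rounded: (255, 179, 114).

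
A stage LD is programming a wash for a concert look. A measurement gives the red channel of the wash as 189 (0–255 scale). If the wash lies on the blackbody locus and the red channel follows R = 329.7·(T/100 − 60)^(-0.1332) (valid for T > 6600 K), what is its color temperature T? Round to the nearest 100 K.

12500 K

(t − 60)^(-0.1332) = 189/329.7 = 0.57325.
t − 60 = 0.57325^(1/-0.1332) = 0.57325^(-7.508) = 65.199, so t = 125.199.
T = 100·t = 12520 K → 12500 K to the nearest 100 K.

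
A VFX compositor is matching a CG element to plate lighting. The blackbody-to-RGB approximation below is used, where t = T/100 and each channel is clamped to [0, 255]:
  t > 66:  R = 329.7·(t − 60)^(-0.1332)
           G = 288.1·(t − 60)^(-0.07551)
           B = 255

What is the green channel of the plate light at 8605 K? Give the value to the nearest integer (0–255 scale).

225

t = 8605/100 = 86.05; the t > 66 branch applies.
G = 288.1·(86.05 − 60)^(-0.07551) = 288.1·26.05^(-0.07551) = 288.1·0.78179 = 225.235.
Rounded: 225.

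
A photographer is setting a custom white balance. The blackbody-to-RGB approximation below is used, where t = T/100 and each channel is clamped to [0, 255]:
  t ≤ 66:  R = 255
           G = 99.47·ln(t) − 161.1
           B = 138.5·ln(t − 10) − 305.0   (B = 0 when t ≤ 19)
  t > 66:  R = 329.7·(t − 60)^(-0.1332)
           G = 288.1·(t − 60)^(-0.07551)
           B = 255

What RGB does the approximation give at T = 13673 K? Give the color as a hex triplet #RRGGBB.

t = 13673/100 = 136.73; the t > 66 branch applies.
R = 329.7·(136.73 − 60)^(-0.1332) = 329.7·76.73^(-0.1332) = 329.7·0.56095 = 184.945.
G = 288.1·(136.73 − 60)^(-0.07551) = 288.1·76.73^(-0.07551) = 288.1·0.72055 = 207.591.
B = 255 by definition for t > 66.
Rounded: (185, 208, 255).
In hex: #B9D0FF.

#B9D0FF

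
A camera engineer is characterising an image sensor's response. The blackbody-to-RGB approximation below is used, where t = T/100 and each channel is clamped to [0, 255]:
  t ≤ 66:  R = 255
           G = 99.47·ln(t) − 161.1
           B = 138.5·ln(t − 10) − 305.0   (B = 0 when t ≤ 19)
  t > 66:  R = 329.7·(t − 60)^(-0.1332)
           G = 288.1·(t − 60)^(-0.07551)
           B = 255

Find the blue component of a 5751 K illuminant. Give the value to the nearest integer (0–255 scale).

t = 5751/100 = 57.51; the t ≤ 66 branch applies.
B = 138.5·ln(57.51 − 10) − 305.0 = 138.5·ln 47.51 − 305.0 = 138.5·3.8609 − 305.0 = 229.740.
Rounded: 230.

230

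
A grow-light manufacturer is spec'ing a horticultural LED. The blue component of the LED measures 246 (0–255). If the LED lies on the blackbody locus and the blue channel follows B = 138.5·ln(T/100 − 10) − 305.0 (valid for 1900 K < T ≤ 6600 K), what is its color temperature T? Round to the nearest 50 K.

6350 K

ln(t − 10) = (246 + 305.0) / 138.5 = 3.9783.
t − 10 = e^3.9783 = 53.428, so t = 63.428.
T = 100·t = 6343 K → 6350 K to the nearest 50 K.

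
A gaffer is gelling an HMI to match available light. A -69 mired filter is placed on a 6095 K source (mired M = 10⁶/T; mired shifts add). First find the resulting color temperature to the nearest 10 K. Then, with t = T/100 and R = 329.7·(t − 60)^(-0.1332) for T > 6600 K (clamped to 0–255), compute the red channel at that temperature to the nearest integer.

M_in = 10⁶/6095 = 164.07; M_out = 164.07 + (-69) = 95.07.
T_out = 10⁶/95.07 = 10518.7 K → 10520 K; t = 105.2.
R = 329.7·(105.2 − 60)^(-0.1332) = 329.7·45.2^(-0.1332) = 329.7·0.60192 = 198.452.
Rounded: 198.

198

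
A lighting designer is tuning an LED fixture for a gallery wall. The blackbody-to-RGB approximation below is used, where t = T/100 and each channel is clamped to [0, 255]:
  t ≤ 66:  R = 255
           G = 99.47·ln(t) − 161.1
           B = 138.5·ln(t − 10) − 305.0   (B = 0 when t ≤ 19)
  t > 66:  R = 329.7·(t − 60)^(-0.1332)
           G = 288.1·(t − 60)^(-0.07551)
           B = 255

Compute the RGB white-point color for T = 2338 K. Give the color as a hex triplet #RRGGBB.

t = 2338/100 = 23.38; the t ≤ 66 branch applies.
R = 255 by definition for t ≤ 66.
G = 99.47·ln 23.38 − 161.1 = 99.47·3.1519 − 161.1 = 152.418.
B = 138.5·ln(23.38 − 10) − 305.0 = 138.5·ln 13.38 − 305.0 = 138.5·2.5938 − 305.0 = 54.236.
Rounded: (255, 152, 54).
In hex: #FF9836.

#FF9836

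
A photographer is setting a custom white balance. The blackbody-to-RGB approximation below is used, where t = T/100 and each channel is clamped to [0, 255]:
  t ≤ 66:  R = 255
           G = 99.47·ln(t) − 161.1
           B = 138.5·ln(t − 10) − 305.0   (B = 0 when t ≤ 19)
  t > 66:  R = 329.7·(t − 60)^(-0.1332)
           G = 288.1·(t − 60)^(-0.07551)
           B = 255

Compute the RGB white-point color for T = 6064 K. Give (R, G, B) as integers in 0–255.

(255, 247, 239)

t = 6064/100 = 60.64; the t ≤ 66 branch applies.
R = 255 by definition for t ≤ 66.
G = 99.47·ln 60.64 − 161.1 = 99.47·4.1050 − 161.1 = 247.220.
B = 138.5·ln(60.64 − 10) − 305.0 = 138.5·ln 50.64 − 305.0 = 138.5·3.9247 − 305.0 = 238.577.
Rounded: (255, 247, 239).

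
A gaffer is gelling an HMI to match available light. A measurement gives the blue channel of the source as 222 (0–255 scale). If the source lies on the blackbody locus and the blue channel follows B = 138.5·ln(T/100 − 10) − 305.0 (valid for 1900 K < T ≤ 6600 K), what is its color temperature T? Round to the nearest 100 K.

5500 K

ln(t − 10) = (222 + 305.0) / 138.5 = 3.8051.
t − 10 = e^3.8051 = 44.928, so t = 54.928.
T = 100·t = 5493 K → 5500 K to the nearest 100 K.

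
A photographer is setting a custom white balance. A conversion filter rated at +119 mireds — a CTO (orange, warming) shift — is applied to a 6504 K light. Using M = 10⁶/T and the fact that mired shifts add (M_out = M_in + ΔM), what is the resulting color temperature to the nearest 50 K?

M_in = 10⁶/6504 = 153.75 mireds.
M_out = 153.75 + (+119) = 272.75 mireds.
T_out = 10⁶/272.75 = 3666.3 K → 3650 K.

3650 K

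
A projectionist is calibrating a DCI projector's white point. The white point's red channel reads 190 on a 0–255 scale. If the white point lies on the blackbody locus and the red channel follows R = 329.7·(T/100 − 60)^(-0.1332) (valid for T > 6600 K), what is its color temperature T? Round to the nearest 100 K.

(t − 60)^(-0.1332) = 190/329.7 = 0.57628.
t − 60 = 0.57628^(1/-0.1332) = 0.57628^(-7.508) = 62.667, so t = 122.667.
T = 100·t = 12267 K → 12300 K to the nearest 100 K.

12300 K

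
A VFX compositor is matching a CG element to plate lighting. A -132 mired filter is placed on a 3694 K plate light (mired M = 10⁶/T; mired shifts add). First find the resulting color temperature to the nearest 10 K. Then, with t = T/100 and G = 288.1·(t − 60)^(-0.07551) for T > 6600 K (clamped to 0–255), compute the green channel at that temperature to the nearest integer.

239

M_in = 10⁶/3694 = 270.71; M_out = 270.71 + (-132) = 138.71.
T_out = 10⁶/138.71 = 7209.3 K → 7210 K; t = 72.1.
G = 288.1·(72.1 − 60)^(-0.07551) = 288.1·12.1^(-0.07551) = 288.1·0.82840 = 238.661.
Rounded: 239.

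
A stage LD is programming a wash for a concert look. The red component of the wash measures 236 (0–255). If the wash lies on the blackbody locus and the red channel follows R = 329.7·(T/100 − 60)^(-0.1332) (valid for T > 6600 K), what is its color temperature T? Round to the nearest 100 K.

(t − 60)^(-0.1332) = 236/329.7 = 0.71580.
t − 60 = 0.71580^(1/-0.1332) = 0.71580^(-7.508) = 12.307, so t = 72.307.
T = 100·t = 7231 K → 7200 K to the nearest 100 K.

7200 K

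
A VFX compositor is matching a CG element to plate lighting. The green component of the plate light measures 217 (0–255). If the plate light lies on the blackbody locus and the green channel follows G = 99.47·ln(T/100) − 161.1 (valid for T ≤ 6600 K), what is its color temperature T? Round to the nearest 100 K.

ln t = (217 + 161.1) / 99.47 = 3.8011.
t = e^3.8011 = 44.752.
T = 100·t = 4475 K → 4500 K to the nearest 100 K.

4500 K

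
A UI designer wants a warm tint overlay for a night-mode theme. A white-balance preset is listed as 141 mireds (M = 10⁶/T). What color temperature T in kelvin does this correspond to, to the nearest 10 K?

7090 K

T = 10⁶ / 141 = 7092.20 K → 7090 K.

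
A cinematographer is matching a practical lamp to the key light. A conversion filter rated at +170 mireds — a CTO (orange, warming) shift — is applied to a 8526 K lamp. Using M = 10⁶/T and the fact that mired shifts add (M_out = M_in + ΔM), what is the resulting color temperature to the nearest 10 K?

M_in = 10⁶/8526 = 117.29 mireds.
M_out = 117.29 + (+170) = 287.29 mireds.
T_out = 10⁶/287.29 = 3480.8 K → 3480 K.

3480 K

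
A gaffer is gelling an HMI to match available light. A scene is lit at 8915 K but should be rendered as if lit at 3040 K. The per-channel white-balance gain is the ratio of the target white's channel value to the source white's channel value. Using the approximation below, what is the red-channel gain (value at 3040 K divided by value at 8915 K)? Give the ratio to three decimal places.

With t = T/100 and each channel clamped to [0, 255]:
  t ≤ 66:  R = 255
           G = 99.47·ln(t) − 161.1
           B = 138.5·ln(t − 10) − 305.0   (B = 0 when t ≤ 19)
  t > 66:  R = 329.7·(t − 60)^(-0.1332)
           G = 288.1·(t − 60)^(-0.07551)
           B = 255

At 8915 K (t = 89.15):
  R = 329.7·(89.15 − 60)^(-0.1332) = 329.7·29.15^(-0.1332) = 329.7·0.63813 = 210.392.
At 3040 K (t = 30.4):
  R = 255 by definition for t ≤ 66.
Gain = 255.000 / 210.392 = 1.2120 → 1.212.

1.212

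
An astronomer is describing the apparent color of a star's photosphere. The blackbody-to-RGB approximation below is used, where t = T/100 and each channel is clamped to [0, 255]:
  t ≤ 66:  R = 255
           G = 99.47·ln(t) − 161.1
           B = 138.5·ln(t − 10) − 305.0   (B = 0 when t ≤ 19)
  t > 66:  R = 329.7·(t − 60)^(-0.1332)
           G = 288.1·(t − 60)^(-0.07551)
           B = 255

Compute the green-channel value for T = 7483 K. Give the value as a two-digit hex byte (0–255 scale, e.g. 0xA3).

t = 7483/100 = 74.83; the t > 66 branch applies.
G = 288.1·(74.83 − 60)^(-0.07551) = 288.1·14.83^(-0.07551) = 288.1·0.81577 = 235.023.
Rounded: 235; in hex, 0xEB.

0xEB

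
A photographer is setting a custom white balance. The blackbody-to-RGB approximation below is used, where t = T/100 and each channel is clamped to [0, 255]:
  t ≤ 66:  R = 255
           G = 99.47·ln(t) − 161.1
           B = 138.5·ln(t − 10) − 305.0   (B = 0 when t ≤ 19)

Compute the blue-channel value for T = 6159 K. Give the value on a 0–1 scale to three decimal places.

0.946

t = 6159/100 = 61.59; the t ≤ 66 branch applies.
B = 138.5·ln(61.59 − 10) − 305.0 = 138.5·ln 51.59 − 305.0 = 138.5·3.9433 − 305.0 = 241.151.
On a 0–1 scale: 241.151/255 = 0.9457 → 0.946.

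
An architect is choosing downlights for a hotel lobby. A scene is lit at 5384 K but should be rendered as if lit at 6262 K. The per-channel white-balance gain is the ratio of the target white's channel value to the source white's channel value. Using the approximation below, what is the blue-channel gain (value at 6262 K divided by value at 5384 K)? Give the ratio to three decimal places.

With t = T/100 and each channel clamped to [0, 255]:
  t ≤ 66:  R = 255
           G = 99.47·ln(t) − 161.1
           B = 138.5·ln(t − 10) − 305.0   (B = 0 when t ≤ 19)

1.116

At 5384 K (t = 53.84):
  B = 138.5·ln(53.84 − 10) − 305.0 = 138.5·ln 43.84 − 305.0 = 138.5·3.7805 − 305.0 = 218.606.
At 6262 K (t = 62.62):
  B = 138.5·ln(62.62 − 10) − 305.0 = 138.5·ln 52.62 − 305.0 = 138.5·3.9631 − 305.0 = 243.889.
Gain = 243.889 / 218.606 = 1.1157 → 1.116.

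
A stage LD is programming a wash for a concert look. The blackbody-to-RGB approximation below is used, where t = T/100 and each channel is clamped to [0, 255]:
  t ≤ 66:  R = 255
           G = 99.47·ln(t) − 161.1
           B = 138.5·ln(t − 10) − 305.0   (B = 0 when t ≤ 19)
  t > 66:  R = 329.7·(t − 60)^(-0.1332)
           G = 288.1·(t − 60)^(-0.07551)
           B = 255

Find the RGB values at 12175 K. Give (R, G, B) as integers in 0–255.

t = 12175/100 = 121.75; the t > 66 branch applies.
R = 329.7·(121.75 − 60)^(-0.1332) = 329.7·61.75^(-0.1332) = 329.7·0.57741 = 190.373.
G = 288.1·(121.75 − 60)^(-0.07551) = 288.1·61.75^(-0.07551) = 288.1·0.73247 = 211.024.
B = 255 by definition for t > 66.
Rounded: (190, 211, 255).

(190, 211, 255)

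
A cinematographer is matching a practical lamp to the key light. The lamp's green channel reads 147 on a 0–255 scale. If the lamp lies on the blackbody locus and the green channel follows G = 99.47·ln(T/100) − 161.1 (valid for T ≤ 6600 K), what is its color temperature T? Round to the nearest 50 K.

ln t = (147 + 161.1) / 99.47 = 3.0974.
t = e^3.0974 = 22.141.
T = 100·t = 2214 K → 2200 K to the nearest 50 K.

2200 K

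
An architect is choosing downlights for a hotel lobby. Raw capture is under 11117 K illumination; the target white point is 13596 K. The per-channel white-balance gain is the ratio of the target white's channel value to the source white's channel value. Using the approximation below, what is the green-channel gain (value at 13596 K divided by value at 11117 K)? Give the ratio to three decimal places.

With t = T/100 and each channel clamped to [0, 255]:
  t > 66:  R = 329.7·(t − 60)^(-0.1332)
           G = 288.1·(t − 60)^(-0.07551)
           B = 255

At 11117 K (t = 111.17):
  G = 288.1·(111.17 − 60)^(-0.07551) = 288.1·51.17^(-0.07551) = 288.1·0.74294 = 214.040.
At 13596 K (t = 135.96):
  G = 288.1·(135.96 − 60)^(-0.07551) = 288.1·75.96^(-0.07551) = 288.1·0.72110 = 207.750.
Gain = 207.750 / 214.040 = 0.9706 → 0.971.

0.971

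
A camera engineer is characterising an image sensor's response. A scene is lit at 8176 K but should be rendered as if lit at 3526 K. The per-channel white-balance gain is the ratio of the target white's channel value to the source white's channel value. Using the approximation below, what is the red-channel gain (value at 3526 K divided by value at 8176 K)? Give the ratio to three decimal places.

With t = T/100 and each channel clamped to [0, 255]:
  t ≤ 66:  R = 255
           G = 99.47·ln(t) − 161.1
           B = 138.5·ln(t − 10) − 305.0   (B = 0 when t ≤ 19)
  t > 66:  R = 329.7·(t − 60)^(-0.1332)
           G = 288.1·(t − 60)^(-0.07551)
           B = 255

At 8176 K (t = 81.76):
  R = 329.7·(81.76 − 60)^(-0.1332) = 329.7·21.76^(-0.1332) = 329.7·0.66347 = 218.747.
At 3526 K (t = 35.26):
  R = 255 by definition for t ≤ 66.
Gain = 255.000 / 218.747 = 1.1657 → 1.166.

1.166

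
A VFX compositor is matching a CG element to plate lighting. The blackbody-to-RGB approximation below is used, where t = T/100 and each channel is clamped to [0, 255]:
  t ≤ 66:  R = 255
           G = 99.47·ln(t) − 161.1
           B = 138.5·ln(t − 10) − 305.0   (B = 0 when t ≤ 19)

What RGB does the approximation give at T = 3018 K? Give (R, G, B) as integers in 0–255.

t = 3018/100 = 30.18; the t ≤ 66 branch applies.
R = 255 by definition for t ≤ 66.
G = 99.47·ln 30.18 − 161.1 = 99.47·3.4072 − 161.1 = 177.812.
B = 138.5·ln(30.18 − 10) − 305.0 = 138.5·ln 20.18 − 305.0 = 138.5·3.0047 − 305.0 = 111.150.
Rounded: (255, 178, 111).

(255, 178, 111)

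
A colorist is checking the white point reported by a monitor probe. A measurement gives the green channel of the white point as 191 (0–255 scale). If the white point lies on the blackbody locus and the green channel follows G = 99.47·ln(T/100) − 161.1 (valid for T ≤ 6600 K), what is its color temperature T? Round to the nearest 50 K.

3450 K

ln t = (191 + 161.1) / 99.47 = 3.5398.
t = e^3.5398 = 34.459.
T = 100·t = 3446 K → 3450 K to the nearest 50 K.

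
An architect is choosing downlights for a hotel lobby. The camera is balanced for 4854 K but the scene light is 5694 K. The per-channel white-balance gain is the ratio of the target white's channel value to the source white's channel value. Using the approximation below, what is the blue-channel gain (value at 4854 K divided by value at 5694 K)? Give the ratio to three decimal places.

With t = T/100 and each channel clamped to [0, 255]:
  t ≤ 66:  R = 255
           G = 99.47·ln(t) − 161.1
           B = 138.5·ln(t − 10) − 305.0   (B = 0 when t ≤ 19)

At 5694 K (t = 56.94):
  B = 138.5·ln(56.94 − 10) − 305.0 = 138.5·ln 46.94 − 305.0 = 138.5·3.8489 − 305.0 = 228.069.
At 4854 K (t = 48.54):
  B = 138.5·ln(48.54 − 10) − 305.0 = 138.5·ln 38.54 − 305.0 = 138.5·3.6517 − 305.0 = 200.760.
Gain = 200.760 / 228.069 = 0.8803 → 0.880.

0.880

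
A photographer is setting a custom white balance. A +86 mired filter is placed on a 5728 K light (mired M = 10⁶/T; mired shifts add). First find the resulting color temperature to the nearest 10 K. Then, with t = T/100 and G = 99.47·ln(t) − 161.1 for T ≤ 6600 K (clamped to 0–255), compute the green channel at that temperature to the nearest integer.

M_in = 10⁶/5728 = 174.58; M_out = 174.58 + (+86) = 260.58.
T_out = 10⁶/260.58 = 3837.6 K → 3840 K; t = 38.4.
G = 99.47·ln 38.4 − 161.1 = 99.47·3.6481 − 161.1 = 201.772.
Rounded: 202.

202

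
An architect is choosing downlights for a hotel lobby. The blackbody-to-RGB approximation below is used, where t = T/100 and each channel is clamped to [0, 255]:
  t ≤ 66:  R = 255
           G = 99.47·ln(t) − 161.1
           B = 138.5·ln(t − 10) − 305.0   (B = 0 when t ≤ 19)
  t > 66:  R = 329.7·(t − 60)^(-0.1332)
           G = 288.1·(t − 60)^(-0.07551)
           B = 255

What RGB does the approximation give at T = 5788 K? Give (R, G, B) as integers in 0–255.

t = 5788/100 = 57.88; the t ≤ 66 branch applies.
R = 255 by definition for t ≤ 66.
G = 99.47·ln 57.88 − 161.1 = 99.47·4.0584 − 161.1 = 242.586.
B = 138.5·ln(57.88 − 10) − 305.0 = 138.5·ln 47.88 − 305.0 = 138.5·3.8687 − 305.0 = 230.815.
Rounded: (255, 243, 231).

(255, 243, 231)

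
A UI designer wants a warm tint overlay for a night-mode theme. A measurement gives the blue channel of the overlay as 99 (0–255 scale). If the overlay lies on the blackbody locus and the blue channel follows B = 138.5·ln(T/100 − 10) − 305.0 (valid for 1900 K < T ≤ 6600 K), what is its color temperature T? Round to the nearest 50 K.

2850 K

ln(t − 10) = (99 + 305.0) / 138.5 = 2.9170.
t − 10 = e^2.9170 = 18.485, so t = 28.485.
T = 100·t = 2849 K → 2850 K to the nearest 50 K.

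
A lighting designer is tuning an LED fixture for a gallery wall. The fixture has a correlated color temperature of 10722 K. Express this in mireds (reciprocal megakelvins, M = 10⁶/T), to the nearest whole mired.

93 mireds

M = 10⁶ / 10722 = 93.266 → 93 mireds.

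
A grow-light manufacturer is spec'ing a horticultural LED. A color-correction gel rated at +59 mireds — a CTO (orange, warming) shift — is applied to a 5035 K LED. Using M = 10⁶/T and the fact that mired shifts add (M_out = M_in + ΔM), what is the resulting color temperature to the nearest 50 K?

M_in = 10⁶/5035 = 198.61 mireds.
M_out = 198.61 + (+59) = 257.61 mireds.
T_out = 10⁶/257.61 = 3881.8 K → 3900 K.

3900 K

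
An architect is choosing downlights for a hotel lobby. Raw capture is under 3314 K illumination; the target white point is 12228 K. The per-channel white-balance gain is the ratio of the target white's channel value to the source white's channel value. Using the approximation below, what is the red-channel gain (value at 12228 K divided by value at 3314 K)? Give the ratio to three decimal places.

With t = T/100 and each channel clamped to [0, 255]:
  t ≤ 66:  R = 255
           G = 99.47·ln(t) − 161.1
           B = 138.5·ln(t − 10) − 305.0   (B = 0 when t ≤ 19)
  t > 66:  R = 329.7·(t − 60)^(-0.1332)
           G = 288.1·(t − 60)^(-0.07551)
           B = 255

At 3314 K (t = 33.14):
  R = 255 by definition for t ≤ 66.
At 12228 K (t = 122.28):
  R = 329.7·(122.28 − 60)^(-0.1332) = 329.7·62.28^(-0.1332) = 329.7·0.57676 = 190.157.
Gain = 190.157 / 255.000 = 0.7457 → 0.746.

0.746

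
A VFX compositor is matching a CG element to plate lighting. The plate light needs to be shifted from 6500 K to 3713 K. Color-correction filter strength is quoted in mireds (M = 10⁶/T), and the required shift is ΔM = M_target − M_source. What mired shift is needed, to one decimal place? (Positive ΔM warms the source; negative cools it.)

M_source = 10⁶/6500 = 153.846; M_target = 10⁶/3713 = 269.324.
ΔM = 269.324 − 153.846 = 115.478 → +115.5 mireds, a warming shift.

+115.5 mireds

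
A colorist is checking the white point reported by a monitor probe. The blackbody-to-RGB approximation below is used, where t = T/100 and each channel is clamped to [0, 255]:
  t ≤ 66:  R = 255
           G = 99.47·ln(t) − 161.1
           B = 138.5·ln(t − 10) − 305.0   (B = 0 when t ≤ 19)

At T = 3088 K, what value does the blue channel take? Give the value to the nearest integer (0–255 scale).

116

t = 3088/100 = 30.88; the t ≤ 66 branch applies.
B = 138.5·ln(30.88 − 10) − 305.0 = 138.5·ln 20.88 − 305.0 = 138.5·3.0388 − 305.0 = 115.873.
Rounded: 116.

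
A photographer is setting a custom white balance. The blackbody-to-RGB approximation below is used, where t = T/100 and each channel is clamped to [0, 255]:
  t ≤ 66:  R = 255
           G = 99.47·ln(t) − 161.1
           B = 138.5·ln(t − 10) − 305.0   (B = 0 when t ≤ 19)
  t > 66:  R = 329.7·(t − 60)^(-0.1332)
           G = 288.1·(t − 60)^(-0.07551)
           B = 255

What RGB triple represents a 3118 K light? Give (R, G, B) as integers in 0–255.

t = 3118/100 = 31.18; the t ≤ 66 branch applies.
R = 255 by definition for t ≤ 66.
G = 99.47·ln 31.18 − 161.1 = 99.47·3.4398 − 161.1 = 181.055.
B = 138.5·ln(31.18 − 10) − 305.0 = 138.5·ln 21.18 − 305.0 = 138.5·3.0531 − 305.0 = 117.848.
Rounded: (255, 181, 118).

(255, 181, 118)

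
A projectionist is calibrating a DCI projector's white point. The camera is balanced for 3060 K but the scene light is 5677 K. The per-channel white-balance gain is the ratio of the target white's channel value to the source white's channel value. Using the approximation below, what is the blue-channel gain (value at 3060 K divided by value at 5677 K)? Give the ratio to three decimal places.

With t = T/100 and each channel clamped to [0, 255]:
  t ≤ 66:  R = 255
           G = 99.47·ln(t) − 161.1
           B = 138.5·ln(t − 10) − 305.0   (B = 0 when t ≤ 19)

At 5677 K (t = 56.77):
  B = 138.5·ln(56.77 − 10) − 305.0 = 138.5·ln 46.77 − 305.0 = 138.5·3.8452 − 305.0 = 227.566.
At 3060 K (t = 30.6):
  B = 138.5·ln(30.6 − 10) − 305.0 = 138.5·ln 20.6 − 305.0 = 138.5·3.0253 − 305.0 = 114.003.
Gain = 114.003 / 227.566 = 0.5010 → 0.501.

0.501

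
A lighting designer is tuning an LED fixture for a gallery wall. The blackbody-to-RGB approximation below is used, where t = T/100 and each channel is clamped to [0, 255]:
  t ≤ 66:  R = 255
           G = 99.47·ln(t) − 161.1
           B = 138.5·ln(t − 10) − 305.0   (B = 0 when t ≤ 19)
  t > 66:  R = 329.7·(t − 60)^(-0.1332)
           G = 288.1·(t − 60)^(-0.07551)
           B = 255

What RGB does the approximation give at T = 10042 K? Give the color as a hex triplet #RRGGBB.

t = 10042/100 = 100.42; the t > 66 branch applies.
R = 329.7·(100.42 − 60)^(-0.1332) = 329.7·40.42^(-0.1332) = 329.7·0.61094 = 201.428.
G = 288.1·(100.42 − 60)^(-0.07551) = 288.1·40.42^(-0.07551) = 288.1·0.75629 = 217.886.
B = 255 by definition for t > 66.
Rounded: (201, 218, 255).
In hex: #C9DAFF.

#C9DAFF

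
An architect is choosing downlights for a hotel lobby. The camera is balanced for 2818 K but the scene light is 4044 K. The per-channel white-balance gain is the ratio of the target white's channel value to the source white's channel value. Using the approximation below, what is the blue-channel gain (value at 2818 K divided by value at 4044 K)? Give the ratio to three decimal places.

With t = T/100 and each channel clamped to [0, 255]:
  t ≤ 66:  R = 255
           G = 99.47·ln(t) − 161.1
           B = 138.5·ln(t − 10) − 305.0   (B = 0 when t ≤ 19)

0.575

At 4044 K (t = 40.44):
  B = 138.5·ln(40.44 − 10) − 305.0 = 138.5·ln 30.44 − 305.0 = 138.5·3.4158 − 305.0 = 168.082.
At 2818 K (t = 28.18):
  B = 138.5·ln(28.18 − 10) − 305.0 = 138.5·ln 18.18 − 305.0 = 138.5·2.9003 − 305.0 = 96.695.
Gain = 96.695 / 168.082 = 0.5753 → 0.575.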